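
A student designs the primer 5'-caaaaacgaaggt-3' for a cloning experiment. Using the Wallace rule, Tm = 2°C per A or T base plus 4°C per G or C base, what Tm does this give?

Counting bases: C=2, A=7, T=1, G=3
A+T = 8, G+C = 5
Tm = 2×8 + 4×5 = 36°C

36°C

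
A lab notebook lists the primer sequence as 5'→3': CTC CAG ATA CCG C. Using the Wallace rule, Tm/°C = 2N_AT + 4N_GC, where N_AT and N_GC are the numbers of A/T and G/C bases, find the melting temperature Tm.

Base counts: G=2, A=3, C=6, T=2
So N_AT = 5 and N_GC = 8.
Tm = 2(5) + 4(8) = 10 + 32 = 42°C

42°C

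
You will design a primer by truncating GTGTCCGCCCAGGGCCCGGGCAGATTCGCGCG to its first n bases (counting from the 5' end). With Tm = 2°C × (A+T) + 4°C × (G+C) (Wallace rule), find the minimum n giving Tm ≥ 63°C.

First 17 bases: GTGTCCGCCCAGGGCCC → Tm = 62°C (< 63°C)
First 18 bases: GTGTCCGCCCAGGGCCCG → Tm = 66°C (≥ 63°C)
Each additional base adds 2°C (A/T) or 4°C (G/C), so Tm is non-decreasing in n; n = 18 is the first length to reach 63°C.

n = 18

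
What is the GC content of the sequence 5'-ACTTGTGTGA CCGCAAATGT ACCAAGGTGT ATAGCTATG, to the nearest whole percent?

A=11, T=11, C=7, G=10
G+C = 10 + 7 = 17 out of 39 bases
%GC = 17/39 × 100 = 43.59% ≈ 44%

44%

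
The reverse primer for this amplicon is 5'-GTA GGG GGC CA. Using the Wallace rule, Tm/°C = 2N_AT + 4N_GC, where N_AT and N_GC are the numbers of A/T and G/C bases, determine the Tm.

38°C

Counting bases: A=2, T=1, G=6, C=2
So N_AT = 3 and N_GC = 8.
Tm = 2×3 + 4×8 = 38°C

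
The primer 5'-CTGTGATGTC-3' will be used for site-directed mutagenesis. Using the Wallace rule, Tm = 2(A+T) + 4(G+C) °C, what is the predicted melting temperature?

30°C

Counting bases: G=3, A=1, T=4, C=2
A+T = 5, G+C = 5
Tm = 2×5 + 4×5 = 30°C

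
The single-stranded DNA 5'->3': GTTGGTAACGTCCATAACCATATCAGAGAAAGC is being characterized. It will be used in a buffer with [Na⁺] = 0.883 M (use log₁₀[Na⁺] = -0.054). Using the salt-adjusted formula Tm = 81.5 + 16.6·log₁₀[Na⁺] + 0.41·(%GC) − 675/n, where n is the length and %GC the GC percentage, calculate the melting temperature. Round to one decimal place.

Length n = 33. Counting bases: T=7, C=7, G=7, A=12
G+C = 14, so %GC = 14/33 × 100 = 42.424%
Salt term: 16.6 × (-0.054) = -0.896
GC term: 0.41 × 42.424 = 17.394; length term: −675/33 = −20.455
Tm = 81.5 + (-0.896) + 17.394 − 20.455 = 77.543 → 77.5°C

77.5°C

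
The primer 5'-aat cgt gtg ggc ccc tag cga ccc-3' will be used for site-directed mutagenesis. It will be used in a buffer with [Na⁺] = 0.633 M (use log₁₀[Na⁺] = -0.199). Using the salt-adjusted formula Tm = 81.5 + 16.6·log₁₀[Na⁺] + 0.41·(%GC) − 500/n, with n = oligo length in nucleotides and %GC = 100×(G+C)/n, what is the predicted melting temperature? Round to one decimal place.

84.7°C

Length n = 24. T=4, C=9, A=4, G=7
G+C = 16, so %GC = 16/24 × 100 = 66.667%
Salt term: 16.6 × (-0.199) = -3.303
GC term: 0.41 × 66.667 = 27.333; length term: −500/24 = −20.833
Tm = 81.5 + (-3.303) + 27.333 − 20.833 = 84.697 → 84.7°C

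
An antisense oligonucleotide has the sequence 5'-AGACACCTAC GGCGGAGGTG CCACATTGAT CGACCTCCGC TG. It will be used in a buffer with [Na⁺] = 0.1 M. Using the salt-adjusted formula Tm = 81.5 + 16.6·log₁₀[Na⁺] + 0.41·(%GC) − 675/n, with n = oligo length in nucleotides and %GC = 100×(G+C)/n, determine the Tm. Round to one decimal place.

Length n = 42. A=9, C=14, G=12, T=7
G+C = 26, so %GC = 26/42 × 100 = 61.905%
Salt term: 16.6 × (-1) = -16.6
GC term: 0.41 × 61.905 = 25.381; length term: −675/42 = −16.071
Tm = 81.5 + (-16.6) + 25.381 − 16.071 = 74.21 → 74.2°C

74.2°C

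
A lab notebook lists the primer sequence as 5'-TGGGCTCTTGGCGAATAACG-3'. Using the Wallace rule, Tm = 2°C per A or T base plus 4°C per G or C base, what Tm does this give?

Counting bases: G=7, T=5, C=4, A=4
So N_AT = 9 and N_GC = 11.
Tm = 2×9 + 4×11 = 62°C

62°C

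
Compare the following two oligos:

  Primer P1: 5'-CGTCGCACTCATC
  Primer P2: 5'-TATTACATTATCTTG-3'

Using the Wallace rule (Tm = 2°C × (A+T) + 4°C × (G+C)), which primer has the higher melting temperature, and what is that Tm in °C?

Primer P1: A+T=5, G+C=8 → Tm = 2(5)+4(8) = 42°C
Primer P2: A+T=12, G+C=3 → Tm = 2(12)+4(3) = 36°C
42°C vs 36°C → primer P1 is higher.

Primer P1, 42°C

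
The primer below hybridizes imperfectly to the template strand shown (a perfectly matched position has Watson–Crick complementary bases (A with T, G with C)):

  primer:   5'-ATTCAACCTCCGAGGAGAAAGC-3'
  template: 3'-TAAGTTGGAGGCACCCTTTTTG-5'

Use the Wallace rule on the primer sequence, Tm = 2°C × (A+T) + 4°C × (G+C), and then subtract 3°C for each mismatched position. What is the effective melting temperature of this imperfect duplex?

Primer base counts: A=8, T=3, G=5, C=6 → A+T=11, G+C=11
Perfect-match Tm = 2(11) + 4(11) = 22 + 44 = 66°C
Mismatches (positions where the bases are not complementary): 4 (at positions 13, 16, 17, 21)
Effective Tm = 66 − 4×3 = 66 − 12 = 54°C

54°C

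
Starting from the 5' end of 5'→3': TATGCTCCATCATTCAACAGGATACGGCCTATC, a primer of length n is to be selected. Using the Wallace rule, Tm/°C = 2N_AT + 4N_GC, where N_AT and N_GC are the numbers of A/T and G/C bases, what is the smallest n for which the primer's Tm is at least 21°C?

n = 8

First 7 bases: TATGCTC → Tm = 20°C (< 21°C)
First 8 bases: TATGCTCC → Tm = 24°C (≥ 21°C)
Each additional base adds 2°C (A/T) or 4°C (G/C), so Tm is non-decreasing in n; n = 8 is the first length to reach 21°C.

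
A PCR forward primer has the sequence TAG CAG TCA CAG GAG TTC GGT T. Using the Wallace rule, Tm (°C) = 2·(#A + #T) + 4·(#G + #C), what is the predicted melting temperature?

66°C

Base counts: T=6, C=4, A=5, G=7
So N_AT = 11 and N_GC = 11.
Tm = 4·11 + 2·11 = 44 + 22 = 66°C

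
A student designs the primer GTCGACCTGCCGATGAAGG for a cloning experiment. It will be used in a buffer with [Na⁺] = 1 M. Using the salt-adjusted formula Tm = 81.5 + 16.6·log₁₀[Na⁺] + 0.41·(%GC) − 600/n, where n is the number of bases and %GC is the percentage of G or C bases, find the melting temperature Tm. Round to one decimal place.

75.8°C

Length n = 19. T=3, A=4, G=7, C=5
G+C = 12, so %GC = 12/19 × 100 = 63.158%
Salt term: 16.6 × (0) = 0
GC term: 0.41 × 63.158 = 25.895; length term: −600/19 = −31.579
Tm = 81.5 + (0) + 25.895 − 31.579 = 75.816 → 75.8°C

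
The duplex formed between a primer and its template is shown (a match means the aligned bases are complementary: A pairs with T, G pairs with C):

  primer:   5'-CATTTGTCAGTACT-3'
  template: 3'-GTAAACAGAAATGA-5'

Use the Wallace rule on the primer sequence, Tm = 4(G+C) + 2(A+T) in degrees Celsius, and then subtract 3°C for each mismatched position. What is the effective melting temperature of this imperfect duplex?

32°C

Primer base counts: A=3, T=6, G=2, C=3 → A+T=9, G+C=5
Perfect-match Tm = 2(9) + 4(5) = 18 + 20 = 38°C
Mismatches (positions where the bases are not complementary): 2 (at positions 9, 10)
Effective Tm = 38 − 2×3 = 38 − 6 = 32°C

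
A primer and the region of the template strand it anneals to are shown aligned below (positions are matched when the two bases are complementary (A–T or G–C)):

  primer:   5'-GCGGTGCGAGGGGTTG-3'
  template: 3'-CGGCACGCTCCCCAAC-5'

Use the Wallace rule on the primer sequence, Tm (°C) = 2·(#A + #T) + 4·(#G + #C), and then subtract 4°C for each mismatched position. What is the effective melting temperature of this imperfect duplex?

Primer base counts: A=1, T=3, G=10, C=2 → A+T=4, G+C=12
Perfect-match Tm = 2(4) + 4(12) = 8 + 48 = 56°C
Mismatches (positions where the bases are not complementary): 1 (at position 3)
Effective Tm = 56 − 1×4 = 56 − 4 = 52°C

52°C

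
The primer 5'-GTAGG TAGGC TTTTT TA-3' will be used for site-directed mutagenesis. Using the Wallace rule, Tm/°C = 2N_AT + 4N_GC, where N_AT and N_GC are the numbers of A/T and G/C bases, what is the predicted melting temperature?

C=1, A=3, T=8, G=5
So N_AT = 11 and N_GC = 6.
Tm = 2(11) + 4(6) = 22 + 24 = 46°C

46°C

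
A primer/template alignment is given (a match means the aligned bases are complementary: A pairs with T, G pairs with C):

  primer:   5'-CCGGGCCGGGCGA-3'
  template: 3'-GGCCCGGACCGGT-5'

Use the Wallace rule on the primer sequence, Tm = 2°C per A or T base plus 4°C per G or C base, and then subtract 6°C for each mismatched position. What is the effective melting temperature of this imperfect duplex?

Primer base counts: A=1, T=0, G=7, C=5 → A+T=1, G+C=12
Perfect-match Tm = 2(1) + 4(12) = 2 + 48 = 50°C
Mismatches (positions where the bases are not complementary): 2 (at positions 8, 12)
Effective Tm = 50 − 2×6 = 50 − 12 = 38°C

38°C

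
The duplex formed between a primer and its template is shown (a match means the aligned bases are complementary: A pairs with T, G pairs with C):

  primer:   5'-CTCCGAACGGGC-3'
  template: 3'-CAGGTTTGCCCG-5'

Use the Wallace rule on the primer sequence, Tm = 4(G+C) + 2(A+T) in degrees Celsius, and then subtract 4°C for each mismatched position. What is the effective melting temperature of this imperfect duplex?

34°C

Primer base counts: A=2, T=1, G=4, C=5 → A+T=3, G+C=9
Perfect-match Tm = 2(3) + 4(9) = 6 + 36 = 42°C
Mismatches (positions where the bases are not complementary): 2 (at positions 1, 5)
Effective Tm = 42 − 2×4 = 42 − 8 = 34°C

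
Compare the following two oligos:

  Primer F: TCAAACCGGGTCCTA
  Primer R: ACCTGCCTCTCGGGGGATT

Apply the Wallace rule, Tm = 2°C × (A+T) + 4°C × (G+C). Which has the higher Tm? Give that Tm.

Primer R, 62°C

Primer F: A+T=7, G+C=8 → Tm = 2(7)+4(8) = 46°C
Primer R: A+T=7, G+C=12 → Tm = 2(7)+4(12) = 62°C
46°C vs 62°C → primer R is higher.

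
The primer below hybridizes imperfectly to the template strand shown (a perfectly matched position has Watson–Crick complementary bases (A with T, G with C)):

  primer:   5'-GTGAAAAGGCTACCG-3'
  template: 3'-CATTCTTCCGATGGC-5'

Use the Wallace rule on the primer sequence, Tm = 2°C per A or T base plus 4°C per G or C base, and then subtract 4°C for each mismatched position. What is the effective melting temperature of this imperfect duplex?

Primer base counts: A=5, T=2, G=5, C=3 → A+T=7, G+C=8
Perfect-match Tm = 2(7) + 4(8) = 14 + 32 = 46°C
Mismatches (positions where the bases are not complementary): 2 (at positions 3, 5)
Effective Tm = 46 − 2×4 = 46 − 8 = 38°C

38°C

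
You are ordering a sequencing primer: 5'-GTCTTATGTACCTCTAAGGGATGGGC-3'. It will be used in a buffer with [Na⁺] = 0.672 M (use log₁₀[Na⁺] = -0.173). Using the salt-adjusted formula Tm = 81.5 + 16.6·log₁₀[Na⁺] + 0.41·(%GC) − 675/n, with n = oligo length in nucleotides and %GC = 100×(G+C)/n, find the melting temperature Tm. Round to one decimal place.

Length n = 26. Base counts: T=8, C=5, A=5, G=8
G+C = 13, so %GC = 13/26 × 100 = 50%
Salt term: 16.6 × (-0.173) = -2.872
GC term: 0.41 × 50 = 20.5; length term: −675/26 = −25.962
Tm = 81.5 + (-2.872) + 20.5 − 25.962 = 73.166 → 73.2°C

73.2°C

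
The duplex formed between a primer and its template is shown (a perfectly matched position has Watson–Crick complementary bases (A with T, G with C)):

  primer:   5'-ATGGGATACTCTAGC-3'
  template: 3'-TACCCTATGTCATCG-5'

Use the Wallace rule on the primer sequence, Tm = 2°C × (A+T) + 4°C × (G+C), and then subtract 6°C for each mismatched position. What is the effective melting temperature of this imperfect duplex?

32°C

Primer base counts: A=4, T=4, G=4, C=3 → A+T=8, G+C=7
Perfect-match Tm = 2(8) + 4(7) = 16 + 28 = 44°C
Mismatches (positions where the bases are not complementary): 2 (at positions 10, 11)
Effective Tm = 44 − 2×6 = 44 − 12 = 32°C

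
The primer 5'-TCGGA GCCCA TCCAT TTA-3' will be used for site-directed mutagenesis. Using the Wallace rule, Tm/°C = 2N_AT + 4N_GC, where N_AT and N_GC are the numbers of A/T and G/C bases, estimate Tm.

54°C

Counting bases: A=4, C=6, G=3, T=5
So N_AT = 9 and N_GC = 9.
Tm = 2×9 + 4×9 = 54°C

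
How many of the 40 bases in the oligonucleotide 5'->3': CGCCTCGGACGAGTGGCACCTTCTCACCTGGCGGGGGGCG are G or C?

Base counts: G=16, T=6, A=4, C=14
G+C = 16 + 14 = 30

30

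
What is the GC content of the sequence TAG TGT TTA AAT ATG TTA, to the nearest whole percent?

17%

Counting bases: C=0, G=3, T=9, A=6
G+C = 3 + 0 = 3 out of 18 bases
%GC = 3/18 × 100 = 16.67% ≈ 17%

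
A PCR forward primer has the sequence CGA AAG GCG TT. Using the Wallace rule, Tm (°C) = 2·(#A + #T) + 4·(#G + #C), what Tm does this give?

Counting bases: A=3, C=2, G=4, T=2
A+T = 5, G+C = 6
Tm = 4·6 + 2·5 = 24 + 10 = 34°C

34°C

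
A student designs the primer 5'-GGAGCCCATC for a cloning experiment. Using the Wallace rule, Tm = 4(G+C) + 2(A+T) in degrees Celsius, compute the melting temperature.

Counting bases: A=2, C=4, G=3, T=1
A+T = 3, G+C = 7
Tm = 2(3) + 4(7) = 6 + 28 = 34°C

34°C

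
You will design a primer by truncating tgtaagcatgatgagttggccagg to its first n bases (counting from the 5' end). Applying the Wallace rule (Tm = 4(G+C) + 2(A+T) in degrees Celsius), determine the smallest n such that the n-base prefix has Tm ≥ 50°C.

n = 18

First 17 bases: TGTAAGCATGATGAGTT → Tm = 46°C (< 50°C)
First 18 bases: TGTAAGCATGATGAGTTG → Tm = 50°C (≥ 50°C)
Since every base adds ≥2°C, Tm only increases with n, so the threshold is first crossed at n = 18.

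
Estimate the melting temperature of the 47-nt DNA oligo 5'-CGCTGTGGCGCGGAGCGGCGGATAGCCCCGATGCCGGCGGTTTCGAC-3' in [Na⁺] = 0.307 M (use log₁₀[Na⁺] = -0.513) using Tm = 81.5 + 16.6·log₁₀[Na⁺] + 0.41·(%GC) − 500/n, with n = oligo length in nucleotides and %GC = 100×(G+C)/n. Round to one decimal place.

Length n = 47. C=15, A=5, G=20, T=7
G+C = 35, so %GC = 35/47 × 100 = 74.468%
Salt term: 16.6 × (-0.513) = -8.516
GC term: 0.41 × 74.468 = 30.532; length term: −500/47 = −10.638
Tm = 81.5 + (-8.516) + 30.532 − 10.638 = 92.878 → 92.9°C

92.9°C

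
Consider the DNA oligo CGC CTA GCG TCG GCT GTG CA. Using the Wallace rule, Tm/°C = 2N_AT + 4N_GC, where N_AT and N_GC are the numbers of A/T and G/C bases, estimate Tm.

68°C

G=7, T=4, A=2, C=7
So N_AT = 6 and N_GC = 14.
Tm = 2(6) + 4(14) = 12 + 56 = 68°C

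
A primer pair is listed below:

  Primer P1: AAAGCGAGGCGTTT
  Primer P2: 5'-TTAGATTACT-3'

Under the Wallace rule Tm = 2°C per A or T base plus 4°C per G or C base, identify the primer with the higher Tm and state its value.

Primer P1, 42°C

Primer P1: A+T=7, G+C=7 → Tm = 2(7)+4(7) = 42°C
Primer P2: A+T=8, G+C=2 → Tm = 2(8)+4(2) = 24°C
42°C vs 24°C → primer P1 is higher.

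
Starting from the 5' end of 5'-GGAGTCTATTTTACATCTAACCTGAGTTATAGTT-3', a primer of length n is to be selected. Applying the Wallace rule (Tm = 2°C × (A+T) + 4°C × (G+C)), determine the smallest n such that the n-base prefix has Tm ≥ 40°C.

First 14 bases: GGAGTCTATTTTAC → Tm = 38°C (< 40°C)
First 15 bases: GGAGTCTATTTTACA → Tm = 40°C (≥ 40°C)
Each additional base adds 2°C (A/T) or 4°C (G/C), so Tm is non-decreasing in n; n = 15 is the first length to reach 40°C.

n = 15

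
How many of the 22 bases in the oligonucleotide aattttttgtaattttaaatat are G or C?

Counting bases: C=0, A=8, T=13, G=1
G+C = 1 + 0 = 1

1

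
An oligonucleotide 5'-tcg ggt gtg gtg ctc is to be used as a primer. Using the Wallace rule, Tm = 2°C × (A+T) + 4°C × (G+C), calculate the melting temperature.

50°C

Base counts: A=0, C=3, T=5, G=7
So N_AT = 5 and N_GC = 10.
Tm = 2×5 + 4×10 = 50°C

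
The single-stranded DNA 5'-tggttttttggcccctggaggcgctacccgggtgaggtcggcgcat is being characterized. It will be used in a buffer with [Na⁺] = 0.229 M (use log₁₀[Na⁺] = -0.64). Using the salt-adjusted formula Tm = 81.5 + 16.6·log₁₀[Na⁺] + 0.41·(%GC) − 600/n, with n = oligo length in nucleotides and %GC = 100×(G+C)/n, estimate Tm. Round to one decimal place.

84.6°C

Length n = 46. Base counts: A=4, T=12, G=18, C=12
G+C = 30, so %GC = 30/46 × 100 = 65.217%
Salt term: 16.6 × (-0.64) = -10.624
GC term: 0.41 × 65.217 = 26.739; length term: −600/46 = −13.043
Tm = 81.5 + (-10.624) + 26.739 − 13.043 = 84.572 → 84.6°C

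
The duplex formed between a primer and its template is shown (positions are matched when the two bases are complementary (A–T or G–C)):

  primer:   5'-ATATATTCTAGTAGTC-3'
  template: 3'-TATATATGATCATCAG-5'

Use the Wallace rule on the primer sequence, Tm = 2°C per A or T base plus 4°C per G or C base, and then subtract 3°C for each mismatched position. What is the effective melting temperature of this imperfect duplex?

Primer base counts: A=5, T=7, G=2, C=2 → A+T=12, G+C=4
Perfect-match Tm = 2(12) + 4(4) = 24 + 16 = 40°C
Mismatches (positions where the bases are not complementary): 1 (at position 7)
Effective Tm = 40 − 1×3 = 40 − 3 = 37°C

37°C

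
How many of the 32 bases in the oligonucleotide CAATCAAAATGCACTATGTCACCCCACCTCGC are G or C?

Base counts: T=6, A=10, G=3, C=13
G+C = 3 + 13 = 16

16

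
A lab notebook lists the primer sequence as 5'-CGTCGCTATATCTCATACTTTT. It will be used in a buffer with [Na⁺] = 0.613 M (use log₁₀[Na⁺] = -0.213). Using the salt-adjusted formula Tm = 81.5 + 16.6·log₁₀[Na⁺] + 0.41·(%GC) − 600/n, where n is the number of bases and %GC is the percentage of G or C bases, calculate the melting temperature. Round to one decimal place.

65.6°C

Length n = 22. Base counts: T=10, G=2, C=6, A=4
G+C = 8, so %GC = 8/22 × 100 = 36.364%
Salt term: 16.6 × (-0.213) = -3.536
GC term: 0.41 × 36.364 = 14.909; length term: −600/22 = −27.273
Tm = 81.5 + (-3.536) + 14.909 − 27.273 = 65.6 → 65.6°C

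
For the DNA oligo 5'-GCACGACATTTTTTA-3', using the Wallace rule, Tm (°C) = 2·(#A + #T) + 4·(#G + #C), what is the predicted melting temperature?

Counting bases: G=2, T=6, C=3, A=4
AT pairs contribute 10, GC pairs contribute 5.
Tm = 2×10 + 4×5 = 40°C

40°C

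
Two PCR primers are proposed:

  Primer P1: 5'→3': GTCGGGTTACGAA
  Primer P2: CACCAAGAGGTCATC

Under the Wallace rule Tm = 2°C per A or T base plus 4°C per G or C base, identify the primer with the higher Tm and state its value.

Primer P2, 46°C

Primer P1: A+T=6, G+C=7 → Tm = 2(6)+4(7) = 40°C
Primer P2: A+T=7, G+C=8 → Tm = 2(7)+4(8) = 46°C
40°C vs 46°C → primer P2 is higher.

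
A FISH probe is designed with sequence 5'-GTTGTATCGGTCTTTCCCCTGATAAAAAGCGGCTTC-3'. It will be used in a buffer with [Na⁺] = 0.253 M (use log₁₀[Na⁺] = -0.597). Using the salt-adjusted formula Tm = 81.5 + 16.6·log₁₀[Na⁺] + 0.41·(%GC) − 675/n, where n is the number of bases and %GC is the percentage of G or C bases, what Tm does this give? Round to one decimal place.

Length n = 36. Counting bases: C=9, G=8, T=12, A=7
G+C = 17, so %GC = 17/36 × 100 = 47.222%
Salt term: 16.6 × (-0.597) = -9.91
GC term: 0.41 × 47.222 = 19.361; length term: −675/36 = −18.75
Tm = 81.5 + (-9.91) + 19.361 − 18.75 = 72.201 → 72.2°C

72.2°C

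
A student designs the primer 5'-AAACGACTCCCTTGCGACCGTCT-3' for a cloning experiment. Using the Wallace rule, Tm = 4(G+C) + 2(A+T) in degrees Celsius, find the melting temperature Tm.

72°C

Scanning the sequence gives T=5, A=5, G=4, C=9.
So N_AT = 10 and N_GC = 13.
Tm = 2(10) + 4(13) = 20 + 52 = 72°C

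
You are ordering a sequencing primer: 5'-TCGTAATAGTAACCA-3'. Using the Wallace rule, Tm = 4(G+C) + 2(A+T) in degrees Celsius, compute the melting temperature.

Scanning the sequence gives A=6, C=3, T=4, G=2.
AT pairs contribute 10, GC pairs contribute 5.
Tm = 2×10 + 4×5 = 40°C

40°C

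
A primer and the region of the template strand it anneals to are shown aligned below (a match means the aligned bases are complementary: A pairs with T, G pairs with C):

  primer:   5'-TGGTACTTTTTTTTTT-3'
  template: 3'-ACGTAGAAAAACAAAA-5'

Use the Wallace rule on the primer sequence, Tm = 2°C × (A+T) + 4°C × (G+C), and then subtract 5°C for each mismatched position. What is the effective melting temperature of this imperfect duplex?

Primer base counts: A=1, T=12, G=2, C=1 → A+T=13, G+C=3
Perfect-match Tm = 2(13) + 4(3) = 26 + 12 = 38°C
Mismatches (positions where the bases are not complementary): 4 (at positions 3, 4, 5, 12)
Effective Tm = 38 − 4×5 = 38 − 20 = 18°C

18°C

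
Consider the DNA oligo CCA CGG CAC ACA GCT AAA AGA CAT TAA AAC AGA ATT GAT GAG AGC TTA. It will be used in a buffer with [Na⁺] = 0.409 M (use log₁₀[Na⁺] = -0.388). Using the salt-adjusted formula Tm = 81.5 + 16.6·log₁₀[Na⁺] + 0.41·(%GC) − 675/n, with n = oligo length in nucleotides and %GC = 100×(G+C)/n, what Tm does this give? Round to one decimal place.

77.2°C

Length n = 48. Base counts: A=21, C=10, G=9, T=8
G+C = 19, so %GC = 19/48 × 100 = 39.583%
Salt term: 16.6 × (-0.388) = -6.441
GC term: 0.41 × 39.583 = 16.229; length term: −675/48 = −14.062
Tm = 81.5 + (-6.441) + 16.229 − 14.062 = 77.226 → 77.2°C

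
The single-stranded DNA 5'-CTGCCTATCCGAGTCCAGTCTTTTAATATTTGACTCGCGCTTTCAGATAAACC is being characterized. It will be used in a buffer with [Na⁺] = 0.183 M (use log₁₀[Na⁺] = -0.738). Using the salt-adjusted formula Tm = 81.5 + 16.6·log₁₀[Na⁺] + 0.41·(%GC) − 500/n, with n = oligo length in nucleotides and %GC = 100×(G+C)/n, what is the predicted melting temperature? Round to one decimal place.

Length n = 53. Base counts: G=8, A=12, C=15, T=18
G+C = 23, so %GC = 23/53 × 100 = 43.396%
Salt term: 16.6 × (-0.738) = -12.251
GC term: 0.41 × 43.396 = 17.792; length term: −500/53 = −9.434
Tm = 81.5 + (-12.251) + 17.792 − 9.434 = 77.607 → 77.6°C

77.6°C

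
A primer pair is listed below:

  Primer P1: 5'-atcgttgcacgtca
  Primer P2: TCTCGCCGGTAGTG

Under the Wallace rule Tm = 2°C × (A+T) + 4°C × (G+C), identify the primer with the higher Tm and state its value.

Primer P2, 46°C

Primer P1: A+T=7, G+C=7 → Tm = 2(7)+4(7) = 42°C
Primer P2: A+T=5, G+C=9 → Tm = 2(5)+4(9) = 46°C
42°C vs 46°C → primer P2 is higher.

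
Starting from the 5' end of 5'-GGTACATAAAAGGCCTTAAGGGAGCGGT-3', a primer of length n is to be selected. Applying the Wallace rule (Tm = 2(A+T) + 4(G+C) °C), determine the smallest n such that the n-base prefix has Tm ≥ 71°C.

n = 25

First 24 bases: GGTACATAAAAGGCCTTAAGGGAG → Tm = 70°C (< 71°C)
First 25 bases: GGTACATAAAAGGCCTTAAGGGAGC → Tm = 74°C (≥ 71°C)
Since every base adds ≥2°C, Tm only increases with n, so the threshold is first crossed at n = 25.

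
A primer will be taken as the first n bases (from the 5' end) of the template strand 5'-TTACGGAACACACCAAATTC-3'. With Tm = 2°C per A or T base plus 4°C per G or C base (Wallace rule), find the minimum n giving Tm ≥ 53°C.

First 19 bases: TTACGGAACACACCAAATT → Tm = 52°C (< 53°C)
First 20 bases: TTACGGAACACACCAAATTC → Tm = 56°C (≥ 53°C)
Since every base adds ≥2°C, Tm only increases with n, so the threshold is first crossed at n = 20.

n = 20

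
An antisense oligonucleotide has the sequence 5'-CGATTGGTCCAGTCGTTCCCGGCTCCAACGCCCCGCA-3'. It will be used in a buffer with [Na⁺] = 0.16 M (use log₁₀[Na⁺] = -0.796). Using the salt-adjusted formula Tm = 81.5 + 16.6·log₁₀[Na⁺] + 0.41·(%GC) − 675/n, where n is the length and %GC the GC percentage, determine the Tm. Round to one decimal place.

77.7°C

Length n = 37. Base counts: A=5, C=16, T=7, G=9
G+C = 25, so %GC = 25/37 × 100 = 67.568%
Salt term: 16.6 × (-0.796) = -13.214
GC term: 0.41 × 67.568 = 27.703; length term: −675/37 = −18.243
Tm = 81.5 + (-13.214) + 27.703 − 18.243 = 77.746 → 77.7°C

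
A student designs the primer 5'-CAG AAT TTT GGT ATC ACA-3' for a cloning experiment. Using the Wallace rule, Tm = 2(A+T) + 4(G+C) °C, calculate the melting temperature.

48°C

Base counts: T=6, A=6, C=3, G=3
A+T = 12, G+C = 6
Tm = 2(12) + 4(6) = 24 + 24 = 48°C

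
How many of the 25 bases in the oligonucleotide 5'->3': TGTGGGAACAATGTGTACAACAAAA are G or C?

T=5, G=6, A=11, C=3
Total G or C: 6 + 3 = 9

9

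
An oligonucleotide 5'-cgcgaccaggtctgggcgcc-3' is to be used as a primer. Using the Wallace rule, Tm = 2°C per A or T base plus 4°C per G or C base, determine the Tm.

72°C

G=8, C=8, A=2, T=2
A+T = 4, G+C = 16
Tm = 4·16 + 2·4 = 64 + 8 = 72°C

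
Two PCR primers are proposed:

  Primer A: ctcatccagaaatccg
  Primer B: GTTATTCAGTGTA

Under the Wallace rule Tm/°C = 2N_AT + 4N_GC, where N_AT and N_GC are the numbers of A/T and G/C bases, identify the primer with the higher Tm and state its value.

Primer A, 48°C

Primer A: A+T=8, G+C=8 → Tm = 2(8)+4(8) = 48°C
Primer B: A+T=9, G+C=4 → Tm = 2(9)+4(4) = 34°C
48°C vs 34°C → primer A is higher.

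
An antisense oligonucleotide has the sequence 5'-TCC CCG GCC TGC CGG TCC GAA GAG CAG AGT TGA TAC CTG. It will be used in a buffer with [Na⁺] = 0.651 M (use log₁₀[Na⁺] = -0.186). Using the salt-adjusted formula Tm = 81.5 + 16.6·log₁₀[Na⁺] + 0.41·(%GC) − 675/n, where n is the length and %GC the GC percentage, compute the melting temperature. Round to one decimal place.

87.4°C

Length n = 39. C=13, T=7, G=12, A=7
G+C = 25, so %GC = 25/39 × 100 = 64.103%
Salt term: 16.6 × (-0.186) = -3.088
GC term: 0.41 × 64.103 = 26.282; length term: −675/39 = −17.308
Tm = 81.5 + (-3.088) + 26.282 − 17.308 = 87.386 → 87.4°C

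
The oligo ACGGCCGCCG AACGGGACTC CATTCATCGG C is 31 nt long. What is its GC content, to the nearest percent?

68%

Base counts: C=12, G=9, T=4, A=6
G+C = 9 + 12 = 21 out of 31 bases
%GC = 21/31 × 100 = 67.74% ≈ 68%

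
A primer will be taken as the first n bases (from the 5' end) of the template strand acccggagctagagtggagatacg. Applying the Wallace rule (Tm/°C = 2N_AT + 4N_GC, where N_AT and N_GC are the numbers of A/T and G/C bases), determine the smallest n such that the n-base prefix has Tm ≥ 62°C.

n = 19

First 18 bases: ACCCGGAGCTAGAGTGGA → Tm = 58°C (< 62°C)
First 19 bases: ACCCGGAGCTAGAGTGGAG → Tm = 62°C (≥ 62°C)
Since every base adds ≥2°C, Tm only increases with n, so the threshold is first crossed at n = 19.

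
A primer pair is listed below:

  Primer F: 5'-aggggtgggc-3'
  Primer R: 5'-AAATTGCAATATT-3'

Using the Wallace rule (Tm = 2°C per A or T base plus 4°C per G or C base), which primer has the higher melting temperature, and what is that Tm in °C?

Primer F: A+T=2, G+C=8 → Tm = 2(2)+4(8) = 36°C
Primer R: A+T=11, G+C=2 → Tm = 2(11)+4(2) = 30°C
36°C vs 30°C → primer F is higher.

Primer F, 36°C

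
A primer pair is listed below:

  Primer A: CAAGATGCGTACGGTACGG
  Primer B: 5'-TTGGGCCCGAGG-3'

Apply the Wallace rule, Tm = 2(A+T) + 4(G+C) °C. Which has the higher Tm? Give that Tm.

Primer A, 60°C

Primer A: A+T=8, G+C=11 → Tm = 2(8)+4(11) = 60°C
Primer B: A+T=3, G+C=9 → Tm = 2(3)+4(9) = 42°C
60°C vs 42°C → primer A is higher.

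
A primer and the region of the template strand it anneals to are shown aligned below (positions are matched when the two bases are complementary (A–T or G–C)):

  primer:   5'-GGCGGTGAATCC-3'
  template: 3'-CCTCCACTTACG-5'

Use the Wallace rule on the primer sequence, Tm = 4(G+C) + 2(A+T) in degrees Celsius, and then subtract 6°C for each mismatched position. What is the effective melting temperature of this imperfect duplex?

28°C

Primer base counts: A=2, T=2, G=5, C=3 → A+T=4, G+C=8
Perfect-match Tm = 2(4) + 4(8) = 8 + 32 = 40°C
Mismatches (positions where the bases are not complementary): 2 (at positions 3, 11)
Effective Tm = 40 − 2×6 = 40 − 12 = 28°C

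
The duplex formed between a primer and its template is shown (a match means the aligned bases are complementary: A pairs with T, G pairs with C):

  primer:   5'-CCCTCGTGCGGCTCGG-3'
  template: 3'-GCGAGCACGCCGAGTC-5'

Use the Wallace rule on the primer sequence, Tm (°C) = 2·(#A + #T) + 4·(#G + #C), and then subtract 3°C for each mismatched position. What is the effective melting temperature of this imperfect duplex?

52°C

Primer base counts: A=0, T=3, G=6, C=7 → A+T=3, G+C=13
Perfect-match Tm = 2(3) + 4(13) = 6 + 52 = 58°C
Mismatches (positions where the bases are not complementary): 2 (at positions 2, 15)
Effective Tm = 58 − 2×3 = 58 − 6 = 52°C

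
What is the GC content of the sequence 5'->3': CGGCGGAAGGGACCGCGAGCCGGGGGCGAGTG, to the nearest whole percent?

G=18, T=1, A=5, C=8
G+C = 18 + 8 = 26 out of 32 bases
%GC = 26/32 × 100 = 81.25% ≈ 81%

81%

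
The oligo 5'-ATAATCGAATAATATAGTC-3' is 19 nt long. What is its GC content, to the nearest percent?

Base counts: T=6, A=9, G=2, C=2
G+C = 2 + 2 = 4 out of 19 bases
%GC = 4/19 × 100 = 21.05% ≈ 21%

21%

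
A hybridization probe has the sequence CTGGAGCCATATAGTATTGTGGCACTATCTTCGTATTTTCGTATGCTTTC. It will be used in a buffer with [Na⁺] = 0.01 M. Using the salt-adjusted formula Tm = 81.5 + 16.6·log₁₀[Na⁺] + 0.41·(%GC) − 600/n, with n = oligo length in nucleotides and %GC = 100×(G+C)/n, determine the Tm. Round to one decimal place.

52.7°C

Length n = 50. Scanning the sequence gives C=10, T=21, G=10, A=9.
G+C = 20, so %GC = 20/50 × 100 = 40%
Salt term: 16.6 × (-2) = -33.2
GC term: 0.41 × 40 = 16.4; length term: −600/50 = −12
Tm = 81.5 + (-33.2) + 16.4 − 12 = 52.7 → 52.7°C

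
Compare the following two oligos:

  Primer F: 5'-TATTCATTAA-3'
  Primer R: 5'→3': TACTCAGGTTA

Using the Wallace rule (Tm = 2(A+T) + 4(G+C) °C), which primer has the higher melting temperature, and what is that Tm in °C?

Primer R, 30°C

Primer F: A+T=9, G+C=1 → Tm = 2(9)+4(1) = 22°C
Primer R: A+T=7, G+C=4 → Tm = 2(7)+4(4) = 30°C
22°C vs 30°C → primer R is higher.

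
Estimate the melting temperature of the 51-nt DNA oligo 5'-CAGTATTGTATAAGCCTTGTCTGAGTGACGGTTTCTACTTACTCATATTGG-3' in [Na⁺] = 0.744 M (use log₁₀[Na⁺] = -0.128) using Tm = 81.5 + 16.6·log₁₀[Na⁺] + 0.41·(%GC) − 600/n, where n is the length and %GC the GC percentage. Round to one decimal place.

83.7°C

Length n = 51. Counting bases: T=20, G=11, C=9, A=11
G+C = 20, so %GC = 20/51 × 100 = 39.216%
Salt term: 16.6 × (-0.128) = -2.125
GC term: 0.41 × 39.216 = 16.079; length term: −600/51 = −11.765
Tm = 81.5 + (-2.125) + 16.079 − 11.765 = 83.689 → 83.7°C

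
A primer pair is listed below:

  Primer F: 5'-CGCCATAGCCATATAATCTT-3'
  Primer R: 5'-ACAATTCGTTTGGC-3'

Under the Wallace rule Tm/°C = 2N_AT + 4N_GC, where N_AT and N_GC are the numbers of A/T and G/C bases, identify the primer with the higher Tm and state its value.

Primer F, 56°C

Primer F: A+T=12, G+C=8 → Tm = 2(12)+4(8) = 56°C
Primer R: A+T=8, G+C=6 → Tm = 2(8)+4(6) = 40°C
56°C vs 40°C → primer F is higher.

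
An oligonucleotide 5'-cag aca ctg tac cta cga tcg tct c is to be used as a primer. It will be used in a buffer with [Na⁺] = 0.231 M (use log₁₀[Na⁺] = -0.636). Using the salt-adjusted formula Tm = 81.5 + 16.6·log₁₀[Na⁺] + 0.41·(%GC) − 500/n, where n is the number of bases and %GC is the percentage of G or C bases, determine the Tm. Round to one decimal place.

Length n = 25. Scanning the sequence gives G=4, A=6, C=9, T=6.
G+C = 13, so %GC = 13/25 × 100 = 52%
Salt term: 16.6 × (-0.636) = -10.558
GC term: 0.41 × 52 = 21.32; length term: −500/25 = −20
Tm = 81.5 + (-10.558) + 21.32 − 20 = 72.262 → 72.3°C

72.3°C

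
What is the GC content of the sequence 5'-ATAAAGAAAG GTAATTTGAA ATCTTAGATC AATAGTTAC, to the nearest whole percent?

Counting bases: A=18, G=6, T=12, C=3
G+C = 6 + 3 = 9 out of 39 bases
%GC = 9/39 × 100 = 23.08% ≈ 23%

23%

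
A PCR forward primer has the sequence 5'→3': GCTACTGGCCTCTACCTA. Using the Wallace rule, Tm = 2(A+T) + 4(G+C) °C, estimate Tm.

Scanning the sequence gives T=5, A=3, G=3, C=7.
So N_AT = 8 and N_GC = 10.
Tm = 2×8 + 4×10 = 56°C

56°C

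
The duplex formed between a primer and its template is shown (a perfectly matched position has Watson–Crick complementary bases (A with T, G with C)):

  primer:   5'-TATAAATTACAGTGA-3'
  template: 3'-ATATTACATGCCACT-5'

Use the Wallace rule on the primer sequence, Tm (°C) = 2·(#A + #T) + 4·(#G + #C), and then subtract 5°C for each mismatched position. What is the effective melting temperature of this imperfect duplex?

Primer base counts: A=7, T=5, G=2, C=1 → A+T=12, G+C=3
Perfect-match Tm = 2(12) + 4(3) = 24 + 12 = 36°C
Mismatches (positions where the bases are not complementary): 3 (at positions 6, 7, 11)
Effective Tm = 36 − 3×5 = 36 − 15 = 21°C

21°C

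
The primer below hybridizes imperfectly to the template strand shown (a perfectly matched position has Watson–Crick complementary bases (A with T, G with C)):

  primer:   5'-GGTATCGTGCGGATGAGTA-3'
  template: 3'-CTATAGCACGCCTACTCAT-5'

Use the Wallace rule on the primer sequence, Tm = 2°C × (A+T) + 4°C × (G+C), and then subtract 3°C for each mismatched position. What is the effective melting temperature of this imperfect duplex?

55°C

Primer base counts: A=4, T=5, G=8, C=2 → A+T=9, G+C=10
Perfect-match Tm = 2(9) + 4(10) = 18 + 40 = 58°C
Mismatches (positions where the bases are not complementary): 1 (at position 2)
Effective Tm = 58 − 1×3 = 58 − 3 = 55°C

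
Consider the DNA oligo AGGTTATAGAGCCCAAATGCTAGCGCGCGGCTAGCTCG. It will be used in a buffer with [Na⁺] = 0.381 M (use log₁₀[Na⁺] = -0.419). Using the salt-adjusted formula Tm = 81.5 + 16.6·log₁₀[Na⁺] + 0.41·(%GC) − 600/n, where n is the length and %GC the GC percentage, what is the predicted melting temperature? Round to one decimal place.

82.5°C

Length n = 38. Base counts: C=10, G=12, A=9, T=7
G+C = 22, so %GC = 22/38 × 100 = 57.895%
Salt term: 16.6 × (-0.419) = -6.955
GC term: 0.41 × 57.895 = 23.737; length term: −600/38 = −15.789
Tm = 81.5 + (-6.955) + 23.737 − 15.789 = 82.493 → 82.5°C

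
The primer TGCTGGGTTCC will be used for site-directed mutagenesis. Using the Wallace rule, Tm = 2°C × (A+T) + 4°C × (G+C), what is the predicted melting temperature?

36°C

Counting bases: A=0, C=3, G=4, T=4
So N_AT = 4 and N_GC = 7.
Tm = 4·7 + 2·4 = 28 + 8 = 36°C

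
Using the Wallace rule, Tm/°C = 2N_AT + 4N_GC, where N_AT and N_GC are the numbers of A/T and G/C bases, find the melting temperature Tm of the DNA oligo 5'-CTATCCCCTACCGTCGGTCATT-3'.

68°C

G=3, T=7, A=3, C=9
AT pairs contribute 10, GC pairs contribute 12.
Tm = 2(10) + 4(12) = 20 + 48 = 68°C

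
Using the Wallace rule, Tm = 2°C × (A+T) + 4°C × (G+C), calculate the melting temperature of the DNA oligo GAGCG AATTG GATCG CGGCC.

66°C

G=8, T=3, C=5, A=4
AT pairs contribute 7, GC pairs contribute 13.
Tm = 2×7 + 4×13 = 66°C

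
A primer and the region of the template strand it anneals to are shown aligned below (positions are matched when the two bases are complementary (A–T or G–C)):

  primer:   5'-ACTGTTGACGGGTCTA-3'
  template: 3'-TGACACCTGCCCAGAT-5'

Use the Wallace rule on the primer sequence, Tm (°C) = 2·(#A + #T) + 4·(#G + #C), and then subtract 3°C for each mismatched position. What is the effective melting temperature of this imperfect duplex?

45°C

Primer base counts: A=3, T=5, G=5, C=3 → A+T=8, G+C=8
Perfect-match Tm = 2(8) + 4(8) = 16 + 32 = 48°C
Mismatches (positions where the bases are not complementary): 1 (at position 6)
Effective Tm = 48 − 1×3 = 48 − 3 = 45°C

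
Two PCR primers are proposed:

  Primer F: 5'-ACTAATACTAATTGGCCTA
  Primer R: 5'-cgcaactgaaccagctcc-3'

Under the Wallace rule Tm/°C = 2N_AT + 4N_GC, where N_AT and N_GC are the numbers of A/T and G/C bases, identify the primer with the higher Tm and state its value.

Primer R, 58°C

Primer F: A+T=13, G+C=6 → Tm = 2(13)+4(6) = 50°C
Primer R: A+T=7, G+C=11 → Tm = 2(7)+4(11) = 58°C
50°C vs 58°C → primer R is higher.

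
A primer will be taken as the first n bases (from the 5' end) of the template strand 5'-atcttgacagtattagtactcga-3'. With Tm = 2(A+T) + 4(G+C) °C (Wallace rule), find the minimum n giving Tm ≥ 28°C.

n = 10

First 9 bases: ATCTTGACA → Tm = 24°C (< 28°C)
First 10 bases: ATCTTGACAG → Tm = 28°C (≥ 28°C)
Each additional base adds 2°C (A/T) or 4°C (G/C), so Tm is non-decreasing in n; n = 10 is the first length to reach 28°C.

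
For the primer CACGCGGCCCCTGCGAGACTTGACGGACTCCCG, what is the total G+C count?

G=10, T=4, A=5, C=14
Total G or C: 10 + 14 = 24

24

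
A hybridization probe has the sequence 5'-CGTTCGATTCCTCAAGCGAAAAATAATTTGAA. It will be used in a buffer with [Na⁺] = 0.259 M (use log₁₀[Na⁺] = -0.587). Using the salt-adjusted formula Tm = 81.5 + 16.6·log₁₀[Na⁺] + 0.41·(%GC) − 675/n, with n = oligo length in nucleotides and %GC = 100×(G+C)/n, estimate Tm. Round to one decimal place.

64.8°C

Length n = 32. Counting bases: A=12, T=9, G=5, C=6
G+C = 11, so %GC = 11/32 × 100 = 34.375%
Salt term: 16.6 × (-0.587) = -9.744
GC term: 0.41 × 34.375 = 14.094; length term: −675/32 = −21.094
Tm = 81.5 + (-9.744) + 14.094 − 21.094 = 64.756 → 64.8°C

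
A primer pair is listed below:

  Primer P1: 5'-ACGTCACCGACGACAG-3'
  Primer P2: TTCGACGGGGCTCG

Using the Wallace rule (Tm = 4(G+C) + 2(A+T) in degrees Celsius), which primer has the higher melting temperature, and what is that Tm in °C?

Primer P1: A+T=6, G+C=10 → Tm = 2(6)+4(10) = 52°C
Primer P2: A+T=4, G+C=10 → Tm = 2(4)+4(10) = 48°C
52°C vs 48°C → primer P1 is higher.

Primer P1, 52°C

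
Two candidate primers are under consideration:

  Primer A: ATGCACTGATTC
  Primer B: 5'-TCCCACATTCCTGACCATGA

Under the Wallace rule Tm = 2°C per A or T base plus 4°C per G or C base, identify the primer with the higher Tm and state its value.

Primer B, 60°C

Primer A: A+T=7, G+C=5 → Tm = 2(7)+4(5) = 34°C
Primer B: A+T=10, G+C=10 → Tm = 2(10)+4(10) = 60°C
34°C vs 60°C → primer B is higher.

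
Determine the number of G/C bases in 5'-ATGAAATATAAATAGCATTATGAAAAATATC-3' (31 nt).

5

Counting bases: C=2, T=9, A=17, G=3
G+C = 3 + 2 = 5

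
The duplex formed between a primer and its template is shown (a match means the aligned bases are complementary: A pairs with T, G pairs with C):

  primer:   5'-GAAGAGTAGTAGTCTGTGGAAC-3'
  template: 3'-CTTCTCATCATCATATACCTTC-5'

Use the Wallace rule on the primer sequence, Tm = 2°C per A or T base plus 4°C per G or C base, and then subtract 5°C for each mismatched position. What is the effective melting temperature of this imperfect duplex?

49°C

Primer base counts: A=7, T=5, G=8, C=2 → A+T=12, G+C=10
Perfect-match Tm = 2(12) + 4(10) = 24 + 40 = 64°C
Mismatches (positions where the bases are not complementary): 3 (at positions 14, 16, 22)
Effective Tm = 64 − 3×5 = 64 − 15 = 49°C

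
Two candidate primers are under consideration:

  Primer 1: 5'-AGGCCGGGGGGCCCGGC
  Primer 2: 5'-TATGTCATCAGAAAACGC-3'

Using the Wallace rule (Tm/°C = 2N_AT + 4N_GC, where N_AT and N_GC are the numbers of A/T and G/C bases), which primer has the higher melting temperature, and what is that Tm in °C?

Primer 1: A+T=1, G+C=16 → Tm = 2(1)+4(16) = 66°C
Primer 2: A+T=11, G+C=7 → Tm = 2(11)+4(7) = 50°C
66°C vs 50°C → primer 1 is higher.

Primer 1, 66°C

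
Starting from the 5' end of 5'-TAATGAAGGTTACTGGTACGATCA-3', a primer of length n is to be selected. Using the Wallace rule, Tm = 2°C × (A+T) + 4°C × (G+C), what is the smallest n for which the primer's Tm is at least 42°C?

n = 16

First 15 bases: TAATGAAGGTTACTG → Tm = 40°C (< 42°C)
First 16 bases: TAATGAAGGTTACTGG → Tm = 44°C (≥ 42°C)
Each additional base adds 2°C (A/T) or 4°C (G/C), so Tm is non-decreasing in n; n = 16 is the first length to reach 42°C.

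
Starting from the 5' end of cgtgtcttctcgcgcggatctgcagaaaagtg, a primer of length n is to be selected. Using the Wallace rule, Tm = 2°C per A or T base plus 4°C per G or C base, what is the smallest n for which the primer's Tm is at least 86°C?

First 26 bases: CGTGTCTTCTCGCGCGGATCTGCAGA → Tm = 84°C (< 86°C)
First 27 bases: CGTGTCTTCTCGCGCGGATCTGCAGAA → Tm = 86°C (≥ 86°C)
Since every base adds ≥2°C, Tm only increases with n, so the threshold is first crossed at n = 27.

n = 27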